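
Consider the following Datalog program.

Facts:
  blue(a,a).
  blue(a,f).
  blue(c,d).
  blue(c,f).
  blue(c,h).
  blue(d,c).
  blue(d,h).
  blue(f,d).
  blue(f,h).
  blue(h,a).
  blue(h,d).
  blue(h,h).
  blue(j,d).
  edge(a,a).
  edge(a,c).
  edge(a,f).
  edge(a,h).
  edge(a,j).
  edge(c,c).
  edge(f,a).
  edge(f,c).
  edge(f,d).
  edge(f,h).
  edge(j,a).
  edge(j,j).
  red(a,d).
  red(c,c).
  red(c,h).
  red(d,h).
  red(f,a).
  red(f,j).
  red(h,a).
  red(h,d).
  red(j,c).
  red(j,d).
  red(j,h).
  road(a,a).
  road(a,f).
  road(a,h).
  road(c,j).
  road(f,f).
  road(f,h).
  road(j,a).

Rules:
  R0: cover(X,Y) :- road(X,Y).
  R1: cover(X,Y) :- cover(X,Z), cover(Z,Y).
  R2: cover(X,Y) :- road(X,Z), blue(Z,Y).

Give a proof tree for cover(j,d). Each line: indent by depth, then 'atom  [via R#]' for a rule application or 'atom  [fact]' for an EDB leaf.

round 1: derive cover(a,a) via R0 from road(a,a)
round 1: derive cover(a,f) via R0 from road(a,f)
round 1: derive cover(a,h) via R0 from road(a,h)
round 1: derive cover(c,j) via R0 from road(c,j)
round 1: derive cover(f,f) via R0 from road(f,f)
round 1: derive cover(f,h) via R0 from road(f,h)
round 1: derive cover(j,a) via R0 from road(j,a)
round 1: derive cover(a,d) via R2 from road(a,f), blue(f,d)
round 1: derive cover(c,d) via R2 from road(c,j), blue(j,d)
round 1: derive cover(f,a) via R2 from road(f,h), blue(h,a)
round 1: derive cover(f,d) via R2 from road(f,f), blue(f,d)
round 1: derive cover(j,f) via R2 from road(j,a), blue(a,f)
round 2: derive cover(c,a) via R1 from cover(c,j), cover(j,a)
round 2: derive cover(c,f) via R1 from cover(c,j), cover(j,f)
round 2: derive cover(j,d) via R1 from cover(j,a), cover(a,d)
round 2: derive cover(j,h) via R1 from cover(j,a), cover(a,h)
round 3: derive cover(c,h) via R1 from cover(c,a), cover(a,h)

cover(j,d)  [via R1]
  cover(j,a)  [via R0]
    road(j,a)  [fact]
  cover(a,d)  [via R2]
    road(a,f)  [fact]
    blue(f,d)  [fact]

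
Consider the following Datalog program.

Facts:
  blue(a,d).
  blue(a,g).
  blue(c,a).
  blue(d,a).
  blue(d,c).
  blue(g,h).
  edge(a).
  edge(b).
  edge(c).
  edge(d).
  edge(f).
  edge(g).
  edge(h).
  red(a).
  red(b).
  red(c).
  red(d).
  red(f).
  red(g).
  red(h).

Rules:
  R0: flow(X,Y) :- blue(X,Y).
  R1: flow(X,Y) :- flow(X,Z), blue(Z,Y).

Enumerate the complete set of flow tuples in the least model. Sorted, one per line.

flow(a,a)
flow(a,c)
flow(a,d)
flow(a,g)
flow(a,h)
flow(c,a)
flow(c,c)
flow(c,d)
flow(c,g)
flow(c,h)
flow(d,a)
flow(d,c)
flow(d,d)
flow(d,g)
flow(d,h)
flow(g,h)

round 1: derive flow(a,d) via R0 from blue(a,d)
round 1: derive flow(a,g) via R0 from blue(a,g)
round 1: derive flow(c,a) via R0 from blue(c,a)
round 1: derive flow(d,a) via R0 from blue(d,a)
round 1: derive flow(d,c) via R0 from blue(d,c)
round 1: derive flow(g,h) via R0 from blue(g,h)
round 2: derive flow(a,a) via R1 from flow(a,d), blue(d,a)
round 2: derive flow(a,c) via R1 from flow(a,d), blue(d,c)
round 2: derive flow(a,h) via R1 from flow(a,g), blue(g,h)
round 2: derive flow(c,d) via R1 from flow(c,a), blue(a,d)
round 2: derive flow(c,g) via R1 from flow(c,a), blue(a,g)
round 2: derive flow(d,d) via R1 from flow(d,a), blue(a,d)
round 2: derive flow(d,g) via R1 from flow(d,a), blue(a,g)
round 3: derive flow(c,c) via R1 from flow(c,d), blue(d,c)
round 3: derive flow(c,h) via R1 from flow(c,g), blue(g,h)
round 3: derive flow(d,h) via R1 from flow(d,g), blue(g,h)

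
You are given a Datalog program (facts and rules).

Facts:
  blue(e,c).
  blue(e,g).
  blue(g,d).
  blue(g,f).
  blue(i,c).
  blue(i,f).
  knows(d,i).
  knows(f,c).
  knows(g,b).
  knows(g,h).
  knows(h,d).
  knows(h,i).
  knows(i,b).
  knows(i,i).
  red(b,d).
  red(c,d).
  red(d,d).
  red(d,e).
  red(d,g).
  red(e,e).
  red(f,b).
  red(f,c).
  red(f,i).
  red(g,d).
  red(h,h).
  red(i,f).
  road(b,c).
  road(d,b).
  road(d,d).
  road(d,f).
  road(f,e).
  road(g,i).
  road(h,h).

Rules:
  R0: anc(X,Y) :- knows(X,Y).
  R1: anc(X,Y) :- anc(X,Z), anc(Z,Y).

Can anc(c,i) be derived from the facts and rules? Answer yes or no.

no

round 1: derive anc(d,i) via R0 from knows(d,i)
round 1: derive anc(f,c) via R0 from knows(f,c)
round 1: derive anc(g,b) via R0 from knows(g,b)
round 1: derive anc(g,h) via R0 from knows(g,h)
round 1: derive anc(h,d) via R0 from knows(h,d)
round 1: derive anc(h,i) via R0 from knows(h,i)
round 1: derive anc(i,b) via R0 from knows(i,b)
round 1: derive anc(i,i) via R0 from knows(i,i)
round 2: derive anc(d,b) via R1 from anc(d,i), anc(i,b)
round 2: derive anc(g,d) via R1 from anc(g,h), anc(h,d)
round 2: derive anc(g,i) via R1 from anc(g,h), anc(h,i)
round 2: derive anc(h,b) via R1 from anc(h,i), anc(i,b)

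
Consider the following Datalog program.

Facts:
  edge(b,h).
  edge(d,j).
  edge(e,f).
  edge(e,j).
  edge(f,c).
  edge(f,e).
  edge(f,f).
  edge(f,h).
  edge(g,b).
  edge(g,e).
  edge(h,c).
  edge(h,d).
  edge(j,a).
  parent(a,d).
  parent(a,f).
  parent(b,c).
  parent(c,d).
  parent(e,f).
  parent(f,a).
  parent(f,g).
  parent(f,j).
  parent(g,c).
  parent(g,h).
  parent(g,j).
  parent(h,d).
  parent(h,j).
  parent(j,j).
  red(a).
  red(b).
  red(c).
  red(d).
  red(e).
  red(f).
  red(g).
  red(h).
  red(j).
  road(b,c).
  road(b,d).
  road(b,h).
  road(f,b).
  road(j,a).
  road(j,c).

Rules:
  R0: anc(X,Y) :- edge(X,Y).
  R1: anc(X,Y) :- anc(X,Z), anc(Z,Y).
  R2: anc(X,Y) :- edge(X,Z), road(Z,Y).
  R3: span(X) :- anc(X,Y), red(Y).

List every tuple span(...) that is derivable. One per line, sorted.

span(b)
span(d)
span(e)
span(f)
span(g)
span(h)
span(j)

round 1: derive anc(b,h) via R0 from edge(b,h)
round 1: derive anc(d,j) via R0 from edge(d,j)
round 1: derive anc(e,f) via R0 from edge(e,f)
round 1: derive anc(e,j) via R0 from edge(e,j)
round 1: derive anc(f,c) via R0 from edge(f,c)
round 1: derive anc(f,e) via R0 from edge(f,e)
round 1: derive anc(f,f) via R0 from edge(f,f)
round 1: derive anc(f,h) via R0 from edge(f,h)
round 1: derive anc(g,b) via R0 from edge(g,b)
round 1: derive anc(g,e) via R0 from edge(g,e)
round 1: derive anc(h,c) via R0 from edge(h,c)
round 1: derive anc(h,d) via R0 from edge(h,d)
round 1: derive anc(j,a) via R0 from edge(j,a)
round 1: derive anc(d,a) via R2 from edge(d,j), road(j,a)
round 1: derive anc(d,c) via R2 from edge(d,j), road(j,c)
round 1: derive anc(e,a) via R2 from edge(e,j), road(j,a)
round 1: derive anc(e,b) via R2 from edge(e,f), road(f,b)
round 1: derive anc(e,c) via R2 from edge(e,j), road(j,c)
round 1: derive anc(f,b) via R2 from edge(f,f), road(f,b)
round 1: derive anc(g,c) via R2 from edge(g,b), road(b,c)
round 1: derive anc(g,d) via R2 from edge(g,b), road(b,d)
round 1: derive anc(g,h) via R2 from edge(g,b), road(b,h)
round 2: derive anc(b,c) via R1 from anc(b,h), anc(h,c)
round 2: derive anc(b,d) via R1 from anc(b,h), anc(h,d)
round 2: derive anc(e,e) via R1 from anc(e,f), anc(f,e)
round 2: derive anc(e,h) via R1 from anc(e,b), anc(b,h)
round 2: derive anc(f,a) via R1 from anc(f,e), anc(e,a)
round 2: derive anc(f,d) via R1 from anc(f,h), anc(h,d)
round 2: derive anc(f,j) via R1 from anc(f,e), anc(e,j)
round 2: derive anc(g,a) via R1 from anc(g,d), anc(d,a)
round 2: derive anc(g,f) via R1 from anc(g,e), anc(e,f)
round 2: derive anc(g,j) via R1 from anc(g,d), anc(d,j)
round 2: derive anc(h,a) via R1 from anc(h,d), anc(d,a)
round 2: derive anc(h,j) via R1 from anc(h,d), anc(d,j)
round 2: derive span(b) via R3 from anc(b,h), red(h)
round 2: derive span(d) via R3 from anc(d,a), red(a)
round 2: derive span(e) via R3 from anc(e,a), red(a)
round 2: derive span(f) via R3 from anc(f,b), red(b)
round 2: derive span(g) via R3 from anc(g,b), red(b)
round 2: derive span(h) via R3 from anc(h,c), red(c)
round 2: derive span(j) via R3 from anc(j,a), red(a)
round 3: derive anc(b,a) via R1 from anc(b,d), anc(d,a)
round 3: derive anc(b,j) via R1 from anc(b,d), anc(d,j)
round 3: derive anc(e,d) via R1 from anc(e,b), anc(b,d)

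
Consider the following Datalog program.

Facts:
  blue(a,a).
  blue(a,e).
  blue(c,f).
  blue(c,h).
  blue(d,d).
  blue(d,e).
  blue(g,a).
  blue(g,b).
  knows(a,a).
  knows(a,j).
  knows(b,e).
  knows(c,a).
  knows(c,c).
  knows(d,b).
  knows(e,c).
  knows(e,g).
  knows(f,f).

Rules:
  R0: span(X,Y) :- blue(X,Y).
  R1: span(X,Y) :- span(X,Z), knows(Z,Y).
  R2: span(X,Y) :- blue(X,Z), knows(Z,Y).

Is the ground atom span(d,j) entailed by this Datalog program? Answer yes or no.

round 1: derive span(a,a) via R0 from blue(a,a)
round 1: derive span(a,e) via R0 from blue(a,e)
round 1: derive span(c,f) via R0 from blue(c,f)
round 1: derive span(c,h) via R0 from blue(c,h)
round 1: derive span(d,d) via R0 from blue(d,d)
round 1: derive span(d,e) via R0 from blue(d,e)
round 1: derive span(g,a) via R0 from blue(g,a)
round 1: derive span(g,b) via R0 from blue(g,b)
round 1: derive span(a,c) via R2 from blue(a,e), knows(e,c)
round 1: derive span(a,g) via R2 from blue(a,e), knows(e,g)
round 1: derive span(a,j) via R2 from blue(a,a), knows(a,j)
round 1: derive span(d,b) via R2 from blue(d,d), knows(d,b)
round 1: derive span(d,c) via R2 from blue(d,e), knows(e,c)
round 1: derive span(d,g) via R2 from blue(d,e), knows(e,g)
round 1: derive span(g,e) via R2 from blue(g,b), knows(b,e)
round 1: derive span(g,j) via R2 from blue(g,a), knows(a,j)
round 2: derive span(d,a) via R1 from span(d,c), knows(c,a)
round 2: derive span(g,c) via R1 from span(g,e), knows(e,c)
round 2: derive span(g,g) via R1 from span(g,e), knows(e,g)
round 3: derive span(d,j) via R1 from span(d,a), knows(a,j)

yes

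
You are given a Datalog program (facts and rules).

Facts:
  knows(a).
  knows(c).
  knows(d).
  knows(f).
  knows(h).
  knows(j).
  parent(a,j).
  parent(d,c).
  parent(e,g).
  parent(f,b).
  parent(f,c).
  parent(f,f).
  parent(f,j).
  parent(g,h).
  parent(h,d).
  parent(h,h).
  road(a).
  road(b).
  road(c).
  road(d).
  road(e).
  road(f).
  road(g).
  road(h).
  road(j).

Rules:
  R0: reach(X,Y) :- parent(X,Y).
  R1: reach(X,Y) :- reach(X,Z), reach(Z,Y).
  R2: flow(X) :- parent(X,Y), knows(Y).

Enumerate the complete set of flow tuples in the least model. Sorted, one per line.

flow(a)
flow(d)
flow(f)
flow(g)
flow(h)

round 1: derive flow(a) via R2 from parent(a,j), knows(j)
round 1: derive flow(d) via R2 from parent(d,c), knows(c)
round 1: derive flow(f) via R2 from parent(f,c), knows(c)
round 1: derive flow(g) via R2 from parent(g,h), knows(h)
round 1: derive flow(h) via R2 from parent(h,d), knows(d)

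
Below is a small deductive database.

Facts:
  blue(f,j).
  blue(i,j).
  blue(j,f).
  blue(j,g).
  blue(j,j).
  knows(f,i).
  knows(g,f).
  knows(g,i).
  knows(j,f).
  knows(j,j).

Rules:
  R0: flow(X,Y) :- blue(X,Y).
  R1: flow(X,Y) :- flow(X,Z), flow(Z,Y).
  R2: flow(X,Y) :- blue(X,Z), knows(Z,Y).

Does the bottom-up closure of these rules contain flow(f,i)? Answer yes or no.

yes

round 1: derive flow(f,j) via R0 from blue(f,j)
round 1: derive flow(i,j) via R0 from blue(i,j)
round 1: derive flow(j,f) via R0 from blue(j,f)
round 1: derive flow(j,g) via R0 from blue(j,g)
round 1: derive flow(j,j) via R0 from blue(j,j)
round 1: derive flow(f,f) via R2 from blue(f,j), knows(j,f)
round 1: derive flow(i,f) via R2 from blue(i,j), knows(j,f)
round 1: derive flow(j,i) via R2 from blue(j,f), knows(f,i)
round 2: derive flow(f,g) via R1 from flow(f,j), flow(j,g)
round 2: derive flow(f,i) via R1 from flow(f,j), flow(j,i)
round 2: derive flow(i,g) via R1 from flow(i,j), flow(j,g)
round 2: derive flow(i,i) via R1 from flow(i,j), flow(j,i)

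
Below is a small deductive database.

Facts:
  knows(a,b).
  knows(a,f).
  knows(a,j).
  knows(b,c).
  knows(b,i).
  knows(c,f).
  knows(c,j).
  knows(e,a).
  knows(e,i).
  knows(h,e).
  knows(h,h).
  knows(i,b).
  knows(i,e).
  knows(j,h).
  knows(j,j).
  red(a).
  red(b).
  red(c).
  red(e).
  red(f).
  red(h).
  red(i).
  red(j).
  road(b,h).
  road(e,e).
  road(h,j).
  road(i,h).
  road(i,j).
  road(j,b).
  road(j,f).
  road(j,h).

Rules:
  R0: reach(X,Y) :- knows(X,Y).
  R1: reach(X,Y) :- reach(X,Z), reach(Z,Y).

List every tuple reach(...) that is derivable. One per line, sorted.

reach(a,a)
reach(a,b)
reach(a,c)
reach(a,e)
reach(a,f)
reach(a,h)
reach(a,i)
reach(a,j)
reach(b,a)
reach(b,b)
reach(b,c)
reach(b,e)
reach(b,f)
reach(b,h)
reach(b,i)
reach(b,j)
reach(c,a)
reach(c,b)
reach(c,c)
reach(c,e)
reach(c,f)
reach(c,h)
reach(c,i)
reach(c,j)
reach(e,a)
reach(e,b)
reach(e,c)
reach(e,e)
reach(e,f)
reach(e,h)
reach(e,i)
reach(e,j)
reach(h,a)
reach(h,b)
reach(h,c)
reach(h,e)
reach(h,f)
reach(h,h)
reach(h,i)
reach(h,j)
reach(i,a)
reach(i,b)
reach(i,c)
reach(i,e)
reach(i,f)
reach(i,h)
reach(i,i)
reach(i,j)
reach(j,a)
reach(j,b)
reach(j,c)
reach(j,e)
reach(j,f)
reach(j,h)
reach(j,i)
reach(j,j)

round 1: derive reach(a,b) via R0 from knows(a,b)
round 1: derive reach(a,f) via R0 from knows(a,f)
round 1: derive reach(a,j) via R0 from knows(a,j)
round 1: derive reach(b,c) via R0 from knows(b,c)
round 1: derive reach(b,i) via R0 from knows(b,i)
round 1: derive reach(c,f) via R0 from knows(c,f)
round 1: derive reach(c,j) via R0 from knows(c,j)
round 1: derive reach(e,a) via R0 from knows(e,a)
round 1: derive reach(e,i) via R0 from knows(e,i)
round 1: derive reach(h,e) via R0 from knows(h,e)
round 1: derive reach(h,h) via R0 from knows(h,h)
round 1: derive reach(i,b) via R0 from knows(i,b)
round 1: derive reach(i,e) via R0 from knows(i,e)
round 1: derive reach(j,h) via R0 from knows(j,h)
round 1: derive reach(j,j) via R0 from knows(j,j)
round 2: derive reach(a,c) via R1 from reach(a,b), reach(b,c)
round 2: derive reach(a,h) via R1 from reach(a,j), reach(j,h)
round 2: derive reach(a,i) via R1 from reach(a,b), reach(b,i)
round 2: derive reach(b,b) via R1 from reach(b,i), reach(i,b)
round 2: derive reach(b,e) via R1 from reach(b,i), reach(i,e)
round 2: derive reach(b,f) via R1 from reach(b,c), reach(c,f)
round 2: derive reach(b,j) via R1 from reach(b,c), reach(c,j)
round 2: derive reach(c,h) via R1 from reach(c,j), reach(j,h)
round 2: derive reach(e,b) via R1 from reach(e,a), reach(a,b)
round 2: derive reach(e,e) via R1 from reach(e,i), reach(i,e)
round 2: derive reach(e,f) via R1 from reach(e,a), reach(a,f)
round 2: derive reach(e,j) via R1 from reach(e,a), reach(a,j)
round 2: derive reach(h,a) via R1 from reach(h,e), reach(e,a)
round 2: derive reach(h,i) via R1 from reach(h,e), reach(e,i)
round 2: derive reach(i,a) via R1 from reach(i,e), reach(e,a)
round 2: derive reach(i,c) via R1 from reach(i,b), reach(b,c)
round 2: derive reach(i,i) via R1 from reach(i,b), reach(b,i)
round 2: derive reach(j,e) via R1 from reach(j,h), reach(h,e)
round 3: derive reach(a,a) via R1 from reach(a,h), reach(h,a)
round 3: derive reach(a,e) via R1 from reach(a,b), reach(b,e)
round 3: derive reach(b,a) via R1 from reach(b,e), reach(e,a)
round 3: derive reach(b,h) via R1 from reach(b,c), reach(c,h)
round 3: derive reach(c,a) via R1 from reach(c,h), reach(h,a)
round 3: derive reach(c,e) via R1 from reach(c,h), reach(h,e)
round 3: derive reach(c,i) via R1 from reach(c,h), reach(h,i)
round 3: derive reach(e,c) via R1 from reach(e,a), reach(a,c)
round 3: derive reach(e,h) via R1 from reach(e,a), reach(a,h)
round 3: derive reach(h,b) via R1 from reach(h,a), reach(a,b)
round 3: derive reach(h,c) via R1 from reach(h,a), reach(a,c)
round 3: derive reach(h,f) via R1 from reach(h,a), reach(a,f)
round 3: derive reach(h,j) via R1 from reach(h,a), reach(a,j)
round 3: derive reach(i,f) via R1 from reach(i,a), reach(a,f)
round 3: derive reach(i,h) via R1 from reach(i,a), reach(a,h)
round 3: derive reach(i,j) via R1 from reach(i,a), reach(a,j)
round 3: derive reach(j,a) via R1 from reach(j,e), reach(e,a)
round 3: derive reach(j,b) via R1 from reach(j,e), reach(e,b)
round 3: derive reach(j,f) via R1 from reach(j,e), reach(e,f)
round 3: derive reach(j,i) via R1 from reach(j,e), reach(e,i)
round 4: derive reach(c,b) via R1 from reach(c,a), reach(a,b)
round 4: derive reach(c,c) via R1 from reach(c,a), reach(a,c)
round 4: derive reach(j,c) via R1 from reach(j,a), reach(a,c)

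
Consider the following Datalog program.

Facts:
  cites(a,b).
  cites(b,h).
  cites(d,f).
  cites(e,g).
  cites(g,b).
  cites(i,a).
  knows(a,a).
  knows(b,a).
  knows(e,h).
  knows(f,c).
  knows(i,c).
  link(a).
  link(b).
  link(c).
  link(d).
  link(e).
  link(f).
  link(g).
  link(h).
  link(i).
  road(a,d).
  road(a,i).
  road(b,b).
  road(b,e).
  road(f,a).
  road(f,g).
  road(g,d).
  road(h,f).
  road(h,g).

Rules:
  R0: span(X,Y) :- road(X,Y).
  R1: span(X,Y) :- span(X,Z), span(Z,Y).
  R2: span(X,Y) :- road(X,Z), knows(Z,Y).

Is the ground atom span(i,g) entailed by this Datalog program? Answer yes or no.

no

round 1: derive span(a,d) via R0 from road(a,d)
round 1: derive span(a,i) via R0 from road(a,i)
round 1: derive span(b,b) via R0 from road(b,b)
round 1: derive span(b,e) via R0 from road(b,e)
round 1: derive span(f,a) via R0 from road(f,a)
round 1: derive span(f,g) via R0 from road(f,g)
round 1: derive span(g,d) via R0 from road(g,d)
round 1: derive span(h,f) via R0 from road(h,f)
round 1: derive span(h,g) via R0 from road(h,g)
round 1: derive span(a,c) via R2 from road(a,i), knows(i,c)
round 1: derive span(b,a) via R2 from road(b,b), knows(b,a)
round 1: derive span(b,h) via R2 from road(b,e), knows(e,h)
round 1: derive span(h,c) via R2 from road(h,f), knows(f,c)
round 2: derive span(b,c) via R1 from span(b,a), span(a,c)
round 2: derive span(b,d) via R1 from span(b,a), span(a,d)
round 2: derive span(b,f) via R1 from span(b,h), span(h,f)
round 2: derive span(b,g) via R1 from span(b,h), span(h,g)
round 2: derive span(b,i) via R1 from span(b,a), span(a,i)
round 2: derive span(f,c) via R1 from span(f,a), span(a,c)
round 2: derive span(f,d) via R1 from span(f,a), span(a,d)
round 2: derive span(f,i) via R1 from span(f,a), span(a,i)
round 2: derive span(h,a) via R1 from span(h,f), span(f,a)
round 2: derive span(h,d) via R1 from span(h,g), span(g,d)
round 3: derive span(h,i) via R1 from span(h,a), span(a,i)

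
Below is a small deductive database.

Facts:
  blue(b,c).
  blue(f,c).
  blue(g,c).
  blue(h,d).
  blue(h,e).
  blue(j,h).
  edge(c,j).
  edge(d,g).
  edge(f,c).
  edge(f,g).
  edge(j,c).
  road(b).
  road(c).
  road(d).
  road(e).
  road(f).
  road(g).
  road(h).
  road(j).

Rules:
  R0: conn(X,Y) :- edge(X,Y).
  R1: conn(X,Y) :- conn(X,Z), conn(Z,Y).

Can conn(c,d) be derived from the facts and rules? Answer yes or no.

round 1: derive conn(c,j) via R0 from edge(c,j)
round 1: derive conn(d,g) via R0 from edge(d,g)
round 1: derive conn(f,c) via R0 from edge(f,c)
round 1: derive conn(f,g) via R0 from edge(f,g)
round 1: derive conn(j,c) via R0 from edge(j,c)
round 2: derive conn(c,c) via R1 from conn(c,j), conn(j,c)
round 2: derive conn(f,j) via R1 from conn(f,c), conn(c,j)
round 2: derive conn(j,j) via R1 from conn(j,c), conn(c,j)

no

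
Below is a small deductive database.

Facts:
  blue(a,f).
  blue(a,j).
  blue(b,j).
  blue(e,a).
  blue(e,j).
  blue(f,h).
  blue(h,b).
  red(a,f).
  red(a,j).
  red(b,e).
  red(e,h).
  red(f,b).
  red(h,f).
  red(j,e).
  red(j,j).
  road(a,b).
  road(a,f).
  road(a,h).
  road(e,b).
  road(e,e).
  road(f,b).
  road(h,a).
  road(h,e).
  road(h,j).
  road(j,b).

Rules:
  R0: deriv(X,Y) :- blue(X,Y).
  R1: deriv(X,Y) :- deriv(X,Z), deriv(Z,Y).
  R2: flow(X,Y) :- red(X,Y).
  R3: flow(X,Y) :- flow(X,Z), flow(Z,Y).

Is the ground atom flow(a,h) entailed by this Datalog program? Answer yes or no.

round 1: derive flow(a,f) via R2 from red(a,f)
round 1: derive flow(a,j) via R2 from red(a,j)
round 1: derive flow(b,e) via R2 from red(b,e)
round 1: derive flow(e,h) via R2 from red(e,h)
round 1: derive flow(f,b) via R2 from red(f,b)
round 1: derive flow(h,f) via R2 from red(h,f)
round 1: derive flow(j,e) via R2 from red(j,e)
round 1: derive flow(j,j) via R2 from red(j,j)
round 2: derive flow(a,b) via R3 from flow(a,f), flow(f,b)
round 2: derive flow(a,e) via R3 from flow(a,j), flow(j,e)
round 2: derive flow(b,h) via R3 from flow(b,e), flow(e,h)
round 2: derive flow(e,f) via R3 from flow(e,h), flow(h,f)
round 2: derive flow(f,e) via R3 from flow(f,b), flow(b,e)
round 2: derive flow(h,b) via R3 from flow(h,f), flow(f,b)
round 2: derive flow(j,h) via R3 from flow(j,e), flow(e,h)
round 3: derive flow(a,h) via R3 from flow(a,b), flow(b,h)
round 3: derive flow(b,b) via R3 from flow(b,h), flow(h,b)
round 3: derive flow(b,f) via R3 from flow(b,e), flow(e,f)
round 3: derive flow(e,b) via R3 from flow(e,f), flow(f,b)
round 3: derive flow(e,e) via R3 from flow(e,f), flow(f,e)
round 3: derive flow(f,f) via R3 from flow(f,e), flow(e,f)
round 3: derive flow(f,h) via R3 from flow(f,b), flow(b,h)
round 3: derive flow(h,e) via R3 from flow(h,b), flow(b,e)
round 3: derive flow(h,h) via R3 from flow(h,b), flow(b,h)
round 3: derive flow(j,b) via R3 from flow(j,h), flow(h,b)
round 3: derive flow(j,f) via R3 from flow(j,e), flow(e,f)

yes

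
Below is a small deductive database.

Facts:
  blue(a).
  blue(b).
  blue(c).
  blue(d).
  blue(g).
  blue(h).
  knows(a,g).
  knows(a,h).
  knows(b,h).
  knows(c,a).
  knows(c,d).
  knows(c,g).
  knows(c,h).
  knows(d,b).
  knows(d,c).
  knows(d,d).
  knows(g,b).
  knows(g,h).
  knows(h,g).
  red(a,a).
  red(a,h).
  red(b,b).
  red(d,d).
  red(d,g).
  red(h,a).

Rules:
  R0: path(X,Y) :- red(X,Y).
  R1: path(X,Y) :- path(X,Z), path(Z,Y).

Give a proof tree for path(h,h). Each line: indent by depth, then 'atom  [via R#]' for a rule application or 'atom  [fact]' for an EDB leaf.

round 1: derive path(a,a) via R0 from red(a,a)
round 1: derive path(a,h) via R0 from red(a,h)
round 1: derive path(b,b) via R0 from red(b,b)
round 1: derive path(d,d) via R0 from red(d,d)
round 1: derive path(d,g) via R0 from red(d,g)
round 1: derive path(h,a) via R0 from red(h,a)
round 2: derive path(h,h) via R1 from path(h,a), path(a,h)

path(h,h)  [via R1]
  path(h,a)  [via R0]
    red(h,a)  [fact]
  path(a,h)  [via R0]
    red(a,h)  [fact]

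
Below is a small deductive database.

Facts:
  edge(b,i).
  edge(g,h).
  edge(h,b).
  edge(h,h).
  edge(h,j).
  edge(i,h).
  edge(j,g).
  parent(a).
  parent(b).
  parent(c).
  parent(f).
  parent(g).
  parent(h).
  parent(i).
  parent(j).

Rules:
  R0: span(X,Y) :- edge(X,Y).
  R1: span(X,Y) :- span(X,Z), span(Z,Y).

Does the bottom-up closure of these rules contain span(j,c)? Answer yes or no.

no

round 1: derive span(b,i) via R0 from edge(b,i)
round 1: derive span(g,h) via R0 from edge(g,h)
round 1: derive span(h,b) via R0 from edge(h,b)
round 1: derive span(h,h) via R0 from edge(h,h)
round 1: derive span(h,j) via R0 from edge(h,j)
round 1: derive span(i,h) via R0 from edge(i,h)
round 1: derive span(j,g) via R0 from edge(j,g)
round 2: derive span(b,h) via R1 from span(b,i), span(i,h)
round 2: derive span(g,b) via R1 from span(g,h), span(h,b)
round 2: derive span(g,j) via R1 from span(g,h), span(h,j)
round 2: derive span(h,g) via R1 from span(h,j), span(j,g)
round 2: derive span(h,i) via R1 from span(h,b), span(b,i)
round 2: derive span(i,b) via R1 from span(i,h), span(h,b)
round 2: derive span(i,j) via R1 from span(i,h), span(h,j)
round 2: derive span(j,h) via R1 from span(j,g), span(g,h)
round 3: derive span(b,b) via R1 from span(b,h), span(h,b)
round 3: derive span(b,g) via R1 from span(b,h), span(h,g)
round 3: derive span(b,j) via R1 from span(b,h), span(h,j)
round 3: derive span(g,g) via R1 from span(g,h), span(h,g)
round 3: derive span(g,i) via R1 from span(g,b), span(b,i)
round 3: derive span(i,g) via R1 from span(i,h), span(h,g)
round 3: derive span(i,i) via R1 from span(i,b), span(b,i)
round 3: derive span(j,b) via R1 from span(j,g), span(g,b)
round 3: derive span(j,i) via R1 from span(j,h), span(h,i)
round 3: derive span(j,j) via R1 from span(j,g), span(g,j)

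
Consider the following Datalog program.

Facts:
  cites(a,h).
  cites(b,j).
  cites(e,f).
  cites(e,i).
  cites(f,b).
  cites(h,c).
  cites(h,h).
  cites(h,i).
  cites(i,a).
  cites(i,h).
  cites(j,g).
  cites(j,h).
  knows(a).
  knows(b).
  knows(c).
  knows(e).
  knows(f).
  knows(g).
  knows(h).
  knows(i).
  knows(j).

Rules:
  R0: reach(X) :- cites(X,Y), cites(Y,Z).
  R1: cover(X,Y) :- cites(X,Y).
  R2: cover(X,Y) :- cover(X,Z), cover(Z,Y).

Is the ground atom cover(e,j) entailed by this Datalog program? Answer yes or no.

yes

round 1: derive cover(a,h) via R1 from cites(a,h)
round 1: derive cover(b,j) via R1 from cites(b,j)
round 1: derive cover(e,f) via R1 from cites(e,f)
round 1: derive cover(e,i) via R1 from cites(e,i)
round 1: derive cover(f,b) via R1 from cites(f,b)
round 1: derive cover(h,c) via R1 from cites(h,c)
round 1: derive cover(h,h) via R1 from cites(h,h)
round 1: derive cover(h,i) via R1 from cites(h,i)
round 1: derive cover(i,a) via R1 from cites(i,a)
round 1: derive cover(i,h) via R1 from cites(i,h)
round 1: derive cover(j,g) via R1 from cites(j,g)
round 1: derive cover(j,h) via R1 from cites(j,h)
round 2: derive cover(a,c) via R2 from cover(a,h), cover(h,c)
round 2: derive cover(a,i) via R2 from cover(a,h), cover(h,i)
round 2: derive cover(b,g) via R2 from cover(b,j), cover(j,g)
round 2: derive cover(b,h) via R2 from cover(b,j), cover(j,h)
round 2: derive cover(e,a) via R2 from cover(e,i), cover(i,a)
round 2: derive cover(e,b) via R2 from cover(e,f), cover(f,b)
round 2: derive cover(e,h) via R2 from cover(e,i), cover(i,h)
round 2: derive cover(f,j) via R2 from cover(f,b), cover(b,j)
round 2: derive cover(h,a) via R2 from cover(h,i), cover(i,a)
round 2: derive cover(i,c) via R2 from cover(i,h), cover(h,c)
round 2: derive cover(i,i) via R2 from cover(i,h), cover(h,i)
round 2: derive cover(j,c) via R2 from cover(j,h), cover(h,c)
round 2: derive cover(j,i) via R2 from cover(j,h), cover(h,i)
round 3: derive cover(a,a) via R2 from cover(a,h), cover(h,a)
round 3: derive cover(b,a) via R2 from cover(b,h), cover(h,a)
round 3: derive cover(b,c) via R2 from cover(b,h), cover(h,c)
round 3: derive cover(b,i) via R2 from cover(b,h), cover(h,i)
round 3: derive cover(e,c) via R2 from cover(e,a), cover(a,c)
round 3: derive cover(e,g) via R2 from cover(e,b), cover(b,g)
round 3: derive cover(e,j) via R2 from cover(e,b), cover(b,j)
round 3: derive cover(f,c) via R2 from cover(f,j), cover(j,c)
round 3: derive cover(f,g) via R2 from cover(f,b), cover(b,g)
round 3: derive cover(f,h) via R2 from cover(f,b), cover(b,h)
round 3: derive cover(f,i) via R2 from cover(f,j), cover(j,i)
round 3: derive cover(j,a) via R2 from cover(j,h), cover(h,a)
round 4: derive cover(f,a) via R2 from cover(f,b), cover(b,a)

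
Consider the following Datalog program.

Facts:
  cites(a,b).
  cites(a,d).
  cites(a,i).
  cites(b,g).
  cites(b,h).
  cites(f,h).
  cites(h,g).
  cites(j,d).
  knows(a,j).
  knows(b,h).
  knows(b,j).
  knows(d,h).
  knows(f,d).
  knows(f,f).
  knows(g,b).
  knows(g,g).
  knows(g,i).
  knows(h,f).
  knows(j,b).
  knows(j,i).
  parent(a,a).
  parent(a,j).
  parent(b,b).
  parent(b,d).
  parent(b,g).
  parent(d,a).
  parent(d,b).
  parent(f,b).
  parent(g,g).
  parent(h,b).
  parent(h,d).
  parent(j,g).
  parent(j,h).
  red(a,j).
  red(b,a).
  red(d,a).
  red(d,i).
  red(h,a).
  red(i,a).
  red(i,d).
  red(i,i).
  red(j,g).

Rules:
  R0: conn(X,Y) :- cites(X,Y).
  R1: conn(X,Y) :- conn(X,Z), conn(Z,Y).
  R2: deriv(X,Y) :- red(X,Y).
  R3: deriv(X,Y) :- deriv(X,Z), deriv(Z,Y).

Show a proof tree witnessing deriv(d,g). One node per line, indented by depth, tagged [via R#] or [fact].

deriv(d,g)  [via R3]
  deriv(d,a)  [via R2]
    red(d,a)  [fact]
  deriv(a,g)  [via R3]
    deriv(a,j)  [via R2]
      red(a,j)  [fact]
    deriv(j,g)  [via R2]
      red(j,g)  [fact]

round 1: derive deriv(a,j) via R2 from red(a,j)
round 1: derive deriv(b,a) via R2 from red(b,a)
round 1: derive deriv(d,a) via R2 from red(d,a)
round 1: derive deriv(d,i) via R2 from red(d,i)
round 1: derive deriv(h,a) via R2 from red(h,a)
round 1: derive deriv(i,a) via R2 from red(i,a)
round 1: derive deriv(i,d) via R2 from red(i,d)
round 1: derive deriv(i,i) via R2 from red(i,i)
round 1: derive deriv(j,g) via R2 from red(j,g)
round 2: derive deriv(a,g) via R3 from deriv(a,j), deriv(j,g)
round 2: derive deriv(b,j) via R3 from deriv(b,a), deriv(a,j)
round 2: derive deriv(d,d) via R3 from deriv(d,i), deriv(i,d)
round 2: derive deriv(d,j) via R3 from deriv(d,a), deriv(a,j)
round 2: derive deriv(h,j) via R3 from deriv(h,a), deriv(a,j)
round 2: derive deriv(i,j) via R3 from deriv(i,a), deriv(a,j)
round 3: derive deriv(b,g) via R3 from deriv(b,a), deriv(a,g)
round 3: derive deriv(d,g) via R3 from deriv(d,a), deriv(a,g)
round 3: derive deriv(h,g) via R3 from deriv(h,a), deriv(a,g)
round 3: derive deriv(i,g) via R3 from deriv(i,a), deriv(a,g)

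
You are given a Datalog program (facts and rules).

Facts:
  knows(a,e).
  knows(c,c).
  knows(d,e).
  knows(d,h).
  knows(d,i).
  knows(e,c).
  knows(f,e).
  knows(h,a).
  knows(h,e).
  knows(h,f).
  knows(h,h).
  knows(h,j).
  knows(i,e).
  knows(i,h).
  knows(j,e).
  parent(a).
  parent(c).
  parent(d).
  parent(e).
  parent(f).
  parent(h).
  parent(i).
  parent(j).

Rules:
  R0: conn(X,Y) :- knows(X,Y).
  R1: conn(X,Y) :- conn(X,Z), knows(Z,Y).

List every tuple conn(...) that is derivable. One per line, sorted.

conn(a,c)
conn(a,e)
conn(c,c)
conn(d,a)
conn(d,c)
conn(d,e)
conn(d,f)
conn(d,h)
conn(d,i)
conn(d,j)
conn(e,c)
conn(f,c)
conn(f,e)
conn(h,a)
conn(h,c)
conn(h,e)
conn(h,f)
conn(h,h)
conn(h,j)
conn(i,a)
conn(i,c)
conn(i,e)
conn(i,f)
conn(i,h)
conn(i,j)
conn(j,c)
conn(j,e)

round 1: derive conn(a,e) via R0 from knows(a,e)
round 1: derive conn(c,c) via R0 from knows(c,c)
round 1: derive conn(d,e) via R0 from knows(d,e)
round 1: derive conn(d,h) via R0 from knows(d,h)
round 1: derive conn(d,i) via R0 from knows(d,i)
round 1: derive conn(e,c) via R0 from knows(e,c)
round 1: derive conn(f,e) via R0 from knows(f,e)
round 1: derive conn(h,a) via R0 from knows(h,a)
round 1: derive conn(h,e) via R0 from knows(h,e)
round 1: derive conn(h,f) via R0 from knows(h,f)
round 1: derive conn(h,h) via R0 from knows(h,h)
round 1: derive conn(h,j) via R0 from knows(h,j)
round 1: derive conn(i,e) via R0 from knows(i,e)
round 1: derive conn(i,h) via R0 from knows(i,h)
round 1: derive conn(j,e) via R0 from knows(j,e)
round 2: derive conn(a,c) via R1 from conn(a,e), knows(e,c)
round 2: derive conn(d,a) via R1 from conn(d,h), knows(h,a)
round 2: derive conn(d,c) via R1 from conn(d,e), knows(e,c)
round 2: derive conn(d,f) via R1 from conn(d,h), knows(h,f)
round 2: derive conn(d,j) via R1 from conn(d,h), knows(h,j)
round 2: derive conn(f,c) via R1 from conn(f,e), knows(e,c)
round 2: derive conn(h,c) via R1 from conn(h,e), knows(e,c)
round 2: derive conn(i,a) via R1 from conn(i,h), knows(h,a)
round 2: derive conn(i,c) via R1 from conn(i,e), knows(e,c)
round 2: derive conn(i,f) via R1 from conn(i,h), knows(h,f)
round 2: derive conn(i,j) via R1 from conn(i,h), knows(h,j)
round 2: derive conn(j,c) via R1 from conn(j,e), knows(e,c)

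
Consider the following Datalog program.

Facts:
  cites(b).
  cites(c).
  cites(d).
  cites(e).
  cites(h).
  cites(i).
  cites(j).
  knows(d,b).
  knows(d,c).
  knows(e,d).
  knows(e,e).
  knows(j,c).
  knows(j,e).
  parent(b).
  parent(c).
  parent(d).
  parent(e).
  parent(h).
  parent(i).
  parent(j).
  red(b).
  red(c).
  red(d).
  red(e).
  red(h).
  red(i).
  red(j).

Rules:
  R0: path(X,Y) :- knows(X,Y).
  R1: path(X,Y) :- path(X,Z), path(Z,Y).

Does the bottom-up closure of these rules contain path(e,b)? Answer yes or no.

yes

round 1: derive path(d,b) via R0 from knows(d,b)
round 1: derive path(d,c) via R0 from knows(d,c)
round 1: derive path(e,d) via R0 from knows(e,d)
round 1: derive path(e,e) via R0 from knows(e,e)
round 1: derive path(j,c) via R0 from knows(j,c)
round 1: derive path(j,e) via R0 from knows(j,e)
round 2: derive path(e,b) via R1 from path(e,d), path(d,b)
round 2: derive path(e,c) via R1 from path(e,d), path(d,c)
round 2: derive path(j,d) via R1 from path(j,e), path(e,d)
round 3: derive path(j,b) via R1 from path(j,d), path(d,b)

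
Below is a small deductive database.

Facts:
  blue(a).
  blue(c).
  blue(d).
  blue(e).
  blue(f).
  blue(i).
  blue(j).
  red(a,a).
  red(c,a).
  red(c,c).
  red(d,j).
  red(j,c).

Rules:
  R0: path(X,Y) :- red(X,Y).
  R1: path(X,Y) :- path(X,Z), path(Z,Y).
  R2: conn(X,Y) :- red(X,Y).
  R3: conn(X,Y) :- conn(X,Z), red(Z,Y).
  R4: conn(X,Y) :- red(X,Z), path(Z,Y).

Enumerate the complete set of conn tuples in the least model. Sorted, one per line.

conn(a,a)
conn(c,a)
conn(c,c)
conn(d,a)
conn(d,c)
conn(d,j)
conn(j,a)
conn(j,c)

round 1: derive path(a,a) via R0 from red(a,a)
round 1: derive path(c,a) via R0 from red(c,a)
round 1: derive path(c,c) via R0 from red(c,c)
round 1: derive path(d,j) via R0 from red(d,j)
round 1: derive path(j,c) via R0 from red(j,c)
round 1: derive conn(a,a) via R2 from red(a,a)
round 1: derive conn(c,a) via R2 from red(c,a)
round 1: derive conn(c,c) via R2 from red(c,c)
round 1: derive conn(d,j) via R2 from red(d,j)
round 1: derive conn(j,c) via R2 from red(j,c)
round 2: derive path(d,c) via R1 from path(d,j), path(j,c)
round 2: derive path(j,a) via R1 from path(j,c), path(c,a)
round 2: derive conn(d,c) via R3 from conn(d,j), red(j,c)
round 2: derive conn(j,a) via R3 from conn(j,c), red(c,a)
round 3: derive path(d,a) via R1 from path(d,c), path(c,a)
round 3: derive conn(d,a) via R3 from conn(d,c), red(c,a)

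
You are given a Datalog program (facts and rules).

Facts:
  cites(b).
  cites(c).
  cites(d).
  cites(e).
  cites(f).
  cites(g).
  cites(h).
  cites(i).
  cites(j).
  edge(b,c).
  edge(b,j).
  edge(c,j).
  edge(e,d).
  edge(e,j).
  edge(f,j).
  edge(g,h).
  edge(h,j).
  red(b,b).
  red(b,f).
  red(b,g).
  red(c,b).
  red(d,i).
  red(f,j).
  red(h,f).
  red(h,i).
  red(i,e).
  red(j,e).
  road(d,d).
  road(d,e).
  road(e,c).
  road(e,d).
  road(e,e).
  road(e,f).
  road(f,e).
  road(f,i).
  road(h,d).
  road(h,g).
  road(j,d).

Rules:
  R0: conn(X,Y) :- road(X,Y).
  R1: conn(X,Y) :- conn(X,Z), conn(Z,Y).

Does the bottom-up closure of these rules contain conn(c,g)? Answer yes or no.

no

round 1: derive conn(d,d) via R0 from road(d,d)
round 1: derive conn(d,e) via R0 from road(d,e)
round 1: derive conn(e,c) via R0 from road(e,c)
round 1: derive conn(e,d) via R0 from road(e,d)
round 1: derive conn(e,e) via R0 from road(e,e)
round 1: derive conn(e,f) via R0 from road(e,f)
round 1: derive conn(f,e) via R0 from road(f,e)
round 1: derive conn(f,i) via R0 from road(f,i)
round 1: derive conn(h,d) via R0 from road(h,d)
round 1: derive conn(h,g) via R0 from road(h,g)
round 1: derive conn(j,d) via R0 from road(j,d)
round 2: derive conn(d,c) via R1 from conn(d,e), conn(e,c)
round 2: derive conn(d,f) via R1 from conn(d,e), conn(e,f)
round 2: derive conn(e,i) via R1 from conn(e,f), conn(f,i)
round 2: derive conn(f,c) via R1 from conn(f,e), conn(e,c)
round 2: derive conn(f,d) via R1 from conn(f,e), conn(e,d)
round 2: derive conn(f,f) via R1 from conn(f,e), conn(e,f)
round 2: derive conn(h,e) via R1 from conn(h,d), conn(d,e)
round 2: derive conn(j,e) via R1 from conn(j,d), conn(d,e)
round 3: derive conn(d,i) via R1 from conn(d,e), conn(e,i)
round 3: derive conn(h,c) via R1 from conn(h,d), conn(d,c)
round 3: derive conn(h,f) via R1 from conn(h,d), conn(d,f)
round 3: derive conn(h,i) via R1 from conn(h,e), conn(e,i)
round 3: derive conn(j,c) via R1 from conn(j,d), conn(d,c)
round 3: derive conn(j,f) via R1 from conn(j,d), conn(d,f)
round 3: derive conn(j,i) via R1 from conn(j,e), conn(e,i)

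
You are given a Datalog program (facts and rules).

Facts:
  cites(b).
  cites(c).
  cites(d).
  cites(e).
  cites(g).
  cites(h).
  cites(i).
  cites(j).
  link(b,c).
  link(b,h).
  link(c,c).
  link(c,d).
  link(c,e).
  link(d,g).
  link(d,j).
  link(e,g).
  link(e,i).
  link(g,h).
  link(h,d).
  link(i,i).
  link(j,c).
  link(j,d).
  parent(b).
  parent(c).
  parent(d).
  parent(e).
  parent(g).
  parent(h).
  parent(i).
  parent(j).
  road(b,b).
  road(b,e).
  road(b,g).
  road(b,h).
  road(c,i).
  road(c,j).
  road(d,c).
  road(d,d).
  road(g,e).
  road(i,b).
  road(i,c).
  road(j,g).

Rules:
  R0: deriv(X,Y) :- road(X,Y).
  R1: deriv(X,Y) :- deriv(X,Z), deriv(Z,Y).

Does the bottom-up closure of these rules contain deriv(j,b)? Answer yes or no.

no

round 1: derive deriv(b,b) via R0 from road(b,b)
round 1: derive deriv(b,e) via R0 from road(b,e)
round 1: derive deriv(b,g) via R0 from road(b,g)
round 1: derive deriv(b,h) via R0 from road(b,h)
round 1: derive deriv(c,i) via R0 from road(c,i)
round 1: derive deriv(c,j) via R0 from road(c,j)
round 1: derive deriv(d,c) via R0 from road(d,c)
round 1: derive deriv(d,d) via R0 from road(d,d)
round 1: derive deriv(g,e) via R0 from road(g,e)
round 1: derive deriv(i,b) via R0 from road(i,b)
round 1: derive deriv(i,c) via R0 from road(i,c)
round 1: derive deriv(j,g) via R0 from road(j,g)
round 2: derive deriv(c,b) via R1 from deriv(c,i), deriv(i,b)
round 2: derive deriv(c,c) via R1 from deriv(c,i), deriv(i,c)
round 2: derive deriv(c,g) via R1 from deriv(c,j), deriv(j,g)
round 2: derive deriv(d,i) via R1 from deriv(d,c), deriv(c,i)
round 2: derive deriv(d,j) via R1 from deriv(d,c), deriv(c,j)
round 2: derive deriv(i,e) via R1 from deriv(i,b), deriv(b,e)
round 2: derive deriv(i,g) via R1 from deriv(i,b), deriv(b,g)
round 2: derive deriv(i,h) via R1 from deriv(i,b), deriv(b,h)
round 2: derive deriv(i,i) via R1 from deriv(i,c), deriv(c,i)
round 2: derive deriv(i,j) via R1 from deriv(i,c), deriv(c,j)
round 2: derive deriv(j,e) via R1 from deriv(j,g), deriv(g,e)
round 3: derive deriv(c,e) via R1 from deriv(c,b), deriv(b,e)
round 3: derive deriv(c,h) via R1 from deriv(c,b), deriv(b,h)
round 3: derive deriv(d,b) via R1 from deriv(d,c), deriv(c,b)
round 3: derive deriv(d,e) via R1 from deriv(d,i), deriv(i,e)
round 3: derive deriv(d,g) via R1 from deriv(d,c), deriv(c,g)
round 3: derive deriv(d,h) via R1 from deriv(d,i), deriv(i,h)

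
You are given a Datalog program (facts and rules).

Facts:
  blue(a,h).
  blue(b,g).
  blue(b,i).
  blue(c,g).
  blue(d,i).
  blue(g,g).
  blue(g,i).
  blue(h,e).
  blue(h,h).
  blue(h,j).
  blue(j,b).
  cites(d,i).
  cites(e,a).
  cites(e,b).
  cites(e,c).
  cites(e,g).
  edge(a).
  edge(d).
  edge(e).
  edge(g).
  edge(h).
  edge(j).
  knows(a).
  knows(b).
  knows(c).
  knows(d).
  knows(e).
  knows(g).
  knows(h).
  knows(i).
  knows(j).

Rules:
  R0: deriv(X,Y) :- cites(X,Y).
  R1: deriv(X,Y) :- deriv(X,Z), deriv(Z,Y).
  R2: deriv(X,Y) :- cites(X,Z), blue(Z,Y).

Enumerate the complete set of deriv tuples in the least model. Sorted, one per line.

deriv(d,i)
deriv(e,a)
deriv(e,b)
deriv(e,c)
deriv(e,g)
deriv(e,h)
deriv(e,i)

round 1: derive deriv(d,i) via R0 from cites(d,i)
round 1: derive deriv(e,a) via R0 from cites(e,a)
round 1: derive deriv(e,b) via R0 from cites(e,b)
round 1: derive deriv(e,c) via R0 from cites(e,c)
round 1: derive deriv(e,g) via R0 from cites(e,g)
round 1: derive deriv(e,h) via R2 from cites(e,a), blue(a,h)
round 1: derive deriv(e,i) via R2 from cites(e,b), blue(b,i)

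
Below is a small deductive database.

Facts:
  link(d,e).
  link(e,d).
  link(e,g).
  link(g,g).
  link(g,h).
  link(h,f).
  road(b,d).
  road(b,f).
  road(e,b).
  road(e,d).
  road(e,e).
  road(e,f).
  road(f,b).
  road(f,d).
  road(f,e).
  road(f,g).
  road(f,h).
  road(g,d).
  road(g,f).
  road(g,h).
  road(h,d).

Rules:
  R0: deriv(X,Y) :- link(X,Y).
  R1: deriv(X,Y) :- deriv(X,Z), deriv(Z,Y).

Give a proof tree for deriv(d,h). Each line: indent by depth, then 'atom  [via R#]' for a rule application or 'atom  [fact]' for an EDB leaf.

round 1: derive deriv(d,e) via R0 from link(d,e)
round 1: derive deriv(e,d) via R0 from link(e,d)
round 1: derive deriv(e,g) via R0 from link(e,g)
round 1: derive deriv(g,g) via R0 from link(g,g)
round 1: derive deriv(g,h) via R0 from link(g,h)
round 1: derive deriv(h,f) via R0 from link(h,f)
round 2: derive deriv(d,d) via R1 from deriv(d,e), deriv(e,d)
round 2: derive deriv(d,g) via R1 from deriv(d,e), deriv(e,g)
round 2: derive deriv(e,e) via R1 from deriv(e,d), deriv(d,e)
round 2: derive deriv(e,h) via R1 from deriv(e,g), deriv(g,h)
round 2: derive deriv(g,f) via R1 from deriv(g,h), deriv(h,f)
round 3: derive deriv(d,f) via R1 from deriv(d,g), deriv(g,f)
round 3: derive deriv(d,h) via R1 from deriv(d,e), deriv(e,h)
round 3: derive deriv(e,f) via R1 from deriv(e,g), deriv(g,f)

deriv(d,h)  [via R1]
  deriv(d,e)  [via R0]
    link(d,e)  [fact]
  deriv(e,h)  [via R1]
    deriv(e,g)  [via R0]
      link(e,g)  [fact]
    deriv(g,h)  [via R0]
      link(g,h)  [fact]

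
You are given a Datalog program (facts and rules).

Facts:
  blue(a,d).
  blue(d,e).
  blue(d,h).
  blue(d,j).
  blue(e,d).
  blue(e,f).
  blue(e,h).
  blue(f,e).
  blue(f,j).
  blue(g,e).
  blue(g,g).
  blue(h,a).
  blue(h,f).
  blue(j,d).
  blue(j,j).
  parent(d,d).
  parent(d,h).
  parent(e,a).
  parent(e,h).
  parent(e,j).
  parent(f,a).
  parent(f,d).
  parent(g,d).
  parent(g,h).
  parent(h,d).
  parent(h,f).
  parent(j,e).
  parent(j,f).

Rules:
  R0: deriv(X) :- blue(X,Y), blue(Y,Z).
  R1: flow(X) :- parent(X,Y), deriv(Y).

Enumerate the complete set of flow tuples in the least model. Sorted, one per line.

flow(d)
flow(e)
flow(f)
flow(g)
flow(h)
flow(j)

round 1: derive deriv(a) via R0 from blue(a,d), blue(d,e)
round 1: derive deriv(d) via R0 from blue(d,e), blue(e,d)
round 1: derive deriv(e) via R0 from blue(e,d), blue(d,e)
round 1: derive deriv(f) via R0 from blue(f,e), blue(e,d)
round 1: derive deriv(g) via R0 from blue(g,e), blue(e,d)
round 1: derive deriv(h) via R0 from blue(h,a), blue(a,d)
round 1: derive deriv(j) via R0 from blue(j,d), blue(d,e)
round 2: derive flow(d) via R1 from parent(d,d), deriv(d)
round 2: derive flow(e) via R1 from parent(e,a), deriv(a)
round 2: derive flow(f) via R1 from parent(f,a), deriv(a)
round 2: derive flow(g) via R1 from parent(g,d), deriv(d)
round 2: derive flow(h) via R1 from parent(h,d), deriv(d)
round 2: derive flow(j) via R1 from parent(j,e), deriv(e)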